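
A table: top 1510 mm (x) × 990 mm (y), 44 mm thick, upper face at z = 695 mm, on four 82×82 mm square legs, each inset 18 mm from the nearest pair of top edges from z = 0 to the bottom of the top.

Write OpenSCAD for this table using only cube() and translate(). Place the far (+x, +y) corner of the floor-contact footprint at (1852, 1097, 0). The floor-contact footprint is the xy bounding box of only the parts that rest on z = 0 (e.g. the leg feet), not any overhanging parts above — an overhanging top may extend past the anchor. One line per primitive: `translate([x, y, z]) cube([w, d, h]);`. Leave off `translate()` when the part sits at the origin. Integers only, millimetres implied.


translate([360, 125, 651]) cube([1510, 990, 44]);
translate([378, 143, 0]) cube([82, 82, 651]);
translate([1770, 143, 0]) cube([82, 82, 651]);
translate([378, 1015, 0]) cube([82, 82, 651]);
translate([1770, 1015, 0]) cube([82, 82, 651]);


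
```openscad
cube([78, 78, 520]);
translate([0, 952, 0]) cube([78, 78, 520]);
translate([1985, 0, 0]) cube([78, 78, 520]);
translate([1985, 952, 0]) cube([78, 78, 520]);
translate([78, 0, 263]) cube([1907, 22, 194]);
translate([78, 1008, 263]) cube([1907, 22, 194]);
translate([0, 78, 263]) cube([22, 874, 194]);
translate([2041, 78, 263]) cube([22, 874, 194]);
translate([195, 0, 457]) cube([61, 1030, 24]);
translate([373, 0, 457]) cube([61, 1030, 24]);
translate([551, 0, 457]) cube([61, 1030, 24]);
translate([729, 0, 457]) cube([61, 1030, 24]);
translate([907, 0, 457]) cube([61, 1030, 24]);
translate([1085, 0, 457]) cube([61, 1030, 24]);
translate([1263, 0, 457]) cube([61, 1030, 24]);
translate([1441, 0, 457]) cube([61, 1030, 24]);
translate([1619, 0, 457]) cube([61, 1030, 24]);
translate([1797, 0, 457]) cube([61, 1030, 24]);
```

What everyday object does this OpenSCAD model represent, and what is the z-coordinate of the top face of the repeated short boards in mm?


A bed frame. The slat-top height is 481 mm.

Four posts, four rails, and a row of slats — a bed frame. Slats sit on the rails at z = 263 + 194 = 457; with slat thickness 24, the top is 481 mm.


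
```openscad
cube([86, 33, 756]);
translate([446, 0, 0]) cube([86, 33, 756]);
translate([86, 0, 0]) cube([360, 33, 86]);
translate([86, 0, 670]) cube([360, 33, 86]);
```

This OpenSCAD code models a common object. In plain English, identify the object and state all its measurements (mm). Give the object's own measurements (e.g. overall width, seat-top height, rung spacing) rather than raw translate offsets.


A rectangular picture frame lying in the x–z plane (depth along y). The opening is 360 mm wide (x) by 584 mm tall (z), surrounded by a border 86 mm wide on all four sides. The frame is 33 mm deep and is made of two full-height vertical stiles with two horizontal rails fitted between them.


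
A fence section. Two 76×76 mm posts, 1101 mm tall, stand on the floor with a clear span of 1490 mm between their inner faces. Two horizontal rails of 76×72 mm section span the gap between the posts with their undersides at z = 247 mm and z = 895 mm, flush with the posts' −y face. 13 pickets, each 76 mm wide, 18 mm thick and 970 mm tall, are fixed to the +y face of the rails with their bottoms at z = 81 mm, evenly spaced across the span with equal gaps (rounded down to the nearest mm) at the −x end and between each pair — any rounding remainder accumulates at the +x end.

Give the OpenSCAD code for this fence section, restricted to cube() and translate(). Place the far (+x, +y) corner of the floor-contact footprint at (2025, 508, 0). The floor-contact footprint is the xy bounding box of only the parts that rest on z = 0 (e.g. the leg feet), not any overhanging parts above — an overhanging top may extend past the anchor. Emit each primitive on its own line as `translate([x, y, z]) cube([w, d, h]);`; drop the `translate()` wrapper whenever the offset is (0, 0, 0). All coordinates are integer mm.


translate([383, 432, 0]) cube([76, 76, 1101]);
translate([1949, 432, 0]) cube([76, 76, 1101]);
translate([459, 432, 247]) cube([1490, 76, 72]);
translate([459, 432, 895]) cube([1490, 76, 72]);
translate([494, 508, 81]) cube([76, 18, 970]);
translate([605, 508, 81]) cube([76, 18, 970]);
translate([716, 508, 81]) cube([76, 18, 970]);
translate([827, 508, 81]) cube([76, 18, 970]);
translate([938, 508, 81]) cube([76, 18, 970]);
translate([1049, 508, 81]) cube([76, 18, 970]);
translate([1160, 508, 81]) cube([76, 18, 970]);
translate([1271, 508, 81]) cube([76, 18, 970]);
translate([1382, 508, 81]) cube([76, 18, 970]);
translate([1493, 508, 81]) cube([76, 18, 970]);
translate([1604, 508, 81]) cube([76, 18, 970]);
translate([1715, 508, 81]) cube([76, 18, 970]);
translate([1826, 508, 81]) cube([76, 18, 970]);


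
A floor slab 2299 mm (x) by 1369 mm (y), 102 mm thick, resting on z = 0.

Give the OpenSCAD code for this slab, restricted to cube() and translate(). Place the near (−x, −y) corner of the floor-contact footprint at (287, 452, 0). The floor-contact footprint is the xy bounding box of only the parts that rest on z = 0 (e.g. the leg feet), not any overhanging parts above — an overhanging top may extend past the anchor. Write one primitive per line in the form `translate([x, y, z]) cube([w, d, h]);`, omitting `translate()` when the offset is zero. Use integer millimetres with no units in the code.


translate([287, 452, 0]) cube([2299, 1369, 102]);


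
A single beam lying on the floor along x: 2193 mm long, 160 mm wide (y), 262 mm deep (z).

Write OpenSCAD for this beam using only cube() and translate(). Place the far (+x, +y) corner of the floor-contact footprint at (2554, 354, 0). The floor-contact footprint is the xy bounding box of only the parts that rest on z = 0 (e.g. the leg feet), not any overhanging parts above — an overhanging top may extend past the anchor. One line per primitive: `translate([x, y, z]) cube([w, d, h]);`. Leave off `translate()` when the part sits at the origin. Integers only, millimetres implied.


translate([361, 194, 0]) cube([2193, 160, 262]);


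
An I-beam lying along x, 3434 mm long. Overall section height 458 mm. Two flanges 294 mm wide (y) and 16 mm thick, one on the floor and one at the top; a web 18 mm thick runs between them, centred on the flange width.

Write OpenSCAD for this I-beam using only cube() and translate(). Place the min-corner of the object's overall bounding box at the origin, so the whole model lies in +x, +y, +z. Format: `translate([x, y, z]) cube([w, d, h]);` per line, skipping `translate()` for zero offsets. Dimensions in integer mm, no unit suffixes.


cube([3434, 294, 16]);
translate([0, 138, 16]) cube([3434, 18, 426]);
translate([0, 0, 442]) cube([3434, 294, 16]);


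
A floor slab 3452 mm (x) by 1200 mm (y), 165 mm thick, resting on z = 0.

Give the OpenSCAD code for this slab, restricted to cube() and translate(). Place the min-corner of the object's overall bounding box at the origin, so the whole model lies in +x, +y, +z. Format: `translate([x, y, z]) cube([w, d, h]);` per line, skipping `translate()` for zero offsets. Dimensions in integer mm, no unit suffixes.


cube([3452, 1200, 165]);


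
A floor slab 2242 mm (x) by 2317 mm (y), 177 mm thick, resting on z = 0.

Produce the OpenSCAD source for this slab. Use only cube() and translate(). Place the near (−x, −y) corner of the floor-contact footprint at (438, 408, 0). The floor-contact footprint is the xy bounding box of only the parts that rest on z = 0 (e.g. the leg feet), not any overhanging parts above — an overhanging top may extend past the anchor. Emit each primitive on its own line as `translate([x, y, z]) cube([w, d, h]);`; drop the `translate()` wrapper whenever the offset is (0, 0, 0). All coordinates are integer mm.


translate([438, 408, 0]) cube([2242, 2317, 177]);


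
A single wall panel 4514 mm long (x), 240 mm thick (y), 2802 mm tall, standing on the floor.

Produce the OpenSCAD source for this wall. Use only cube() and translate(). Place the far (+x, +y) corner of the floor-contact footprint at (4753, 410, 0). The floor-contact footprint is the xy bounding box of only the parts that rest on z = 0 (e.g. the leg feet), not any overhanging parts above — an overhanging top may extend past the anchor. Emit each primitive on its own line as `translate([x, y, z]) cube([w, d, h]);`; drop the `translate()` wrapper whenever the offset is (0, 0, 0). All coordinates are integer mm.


translate([239, 170, 0]) cube([4514, 240, 2802]);


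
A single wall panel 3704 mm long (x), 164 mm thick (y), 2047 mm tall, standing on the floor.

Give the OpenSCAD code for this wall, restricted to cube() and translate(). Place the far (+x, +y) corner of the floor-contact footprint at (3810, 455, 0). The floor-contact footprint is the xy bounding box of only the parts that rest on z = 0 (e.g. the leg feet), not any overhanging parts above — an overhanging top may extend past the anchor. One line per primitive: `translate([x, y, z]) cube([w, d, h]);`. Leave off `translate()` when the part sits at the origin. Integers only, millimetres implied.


translate([106, 291, 0]) cube([3704, 164, 2047]);


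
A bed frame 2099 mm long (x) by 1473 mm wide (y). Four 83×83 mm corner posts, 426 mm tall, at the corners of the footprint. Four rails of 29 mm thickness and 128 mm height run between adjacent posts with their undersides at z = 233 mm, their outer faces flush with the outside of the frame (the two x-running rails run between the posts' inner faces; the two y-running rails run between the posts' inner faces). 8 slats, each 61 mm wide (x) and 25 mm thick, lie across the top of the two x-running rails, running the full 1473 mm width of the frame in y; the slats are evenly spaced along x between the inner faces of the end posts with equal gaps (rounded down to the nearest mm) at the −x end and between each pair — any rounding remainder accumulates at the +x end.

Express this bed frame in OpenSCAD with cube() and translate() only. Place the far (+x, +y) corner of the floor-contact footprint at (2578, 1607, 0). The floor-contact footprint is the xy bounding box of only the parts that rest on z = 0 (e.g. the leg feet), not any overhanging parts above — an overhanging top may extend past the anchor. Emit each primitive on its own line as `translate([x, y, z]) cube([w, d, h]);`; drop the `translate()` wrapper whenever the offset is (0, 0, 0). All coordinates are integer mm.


// slat z = rail_z + rail_h = 233 + 128 = 361
// slat gap = ⌊(1933 − 8·61) / 9⌋ = 160
translate([479, 134, 0]) cube([83, 83, 426]);
translate([479, 1524, 0]) cube([83, 83, 426]);
translate([2495, 134, 0]) cube([83, 83, 426]);
translate([2495, 1524, 0]) cube([83, 83, 426]);
translate([562, 134, 233]) cube([1933, 29, 128]);
translate([562, 1578, 233]) cube([1933, 29, 128]);
translate([479, 217, 233]) cube([29, 1307, 128]);
translate([2549, 217, 233]) cube([29, 1307, 128]);
translate([722, 134, 361]) cube([61, 1473, 25]);
translate([943, 134, 361]) cube([61, 1473, 25]);
translate([1164, 134, 361]) cube([61, 1473, 25]);
translate([1385, 134, 361]) cube([61, 1473, 25]);
translate([1606, 134, 361]) cube([61, 1473, 25]);
translate([1827, 134, 361]) cube([61, 1473, 25]);
translate([2048, 134, 361]) cube([61, 1473, 25]);
translate([2269, 134, 361]) cube([61, 1473, 25]);


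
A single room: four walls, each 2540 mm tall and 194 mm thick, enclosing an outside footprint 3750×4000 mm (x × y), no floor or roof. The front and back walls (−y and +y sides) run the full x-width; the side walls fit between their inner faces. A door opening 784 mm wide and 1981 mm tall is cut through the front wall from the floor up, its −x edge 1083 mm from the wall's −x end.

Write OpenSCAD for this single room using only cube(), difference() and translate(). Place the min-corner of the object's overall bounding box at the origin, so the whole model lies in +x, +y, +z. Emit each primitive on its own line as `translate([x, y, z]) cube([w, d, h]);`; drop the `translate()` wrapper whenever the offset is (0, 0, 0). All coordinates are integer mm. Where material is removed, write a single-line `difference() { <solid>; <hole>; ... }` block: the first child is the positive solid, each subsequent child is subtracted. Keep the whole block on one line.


difference() { cube([3750, 194, 2540]); translate([1083, 0, 0]) cube([784, 194, 1981]); }
translate([0, 3806, 0]) cube([3750, 194, 2540]);
translate([0, 194, 0]) cube([194, 3612, 2540]);
translate([3556, 194, 0]) cube([194, 3612, 2540]);


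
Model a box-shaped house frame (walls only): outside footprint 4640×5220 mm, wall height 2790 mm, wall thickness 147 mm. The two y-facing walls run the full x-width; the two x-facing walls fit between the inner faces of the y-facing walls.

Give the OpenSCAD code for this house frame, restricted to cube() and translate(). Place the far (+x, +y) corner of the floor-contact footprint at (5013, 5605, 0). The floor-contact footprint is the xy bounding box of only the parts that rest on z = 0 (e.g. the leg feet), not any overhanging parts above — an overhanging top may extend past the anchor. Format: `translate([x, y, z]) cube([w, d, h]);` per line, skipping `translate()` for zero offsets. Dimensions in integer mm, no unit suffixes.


translate([373, 385, 0]) cube([4640, 147, 2790]);
translate([373, 5458, 0]) cube([4640, 147, 2790]);
translate([373, 532, 0]) cube([147, 4926, 2790]);
translate([4866, 532, 0]) cube([147, 4926, 2790]);


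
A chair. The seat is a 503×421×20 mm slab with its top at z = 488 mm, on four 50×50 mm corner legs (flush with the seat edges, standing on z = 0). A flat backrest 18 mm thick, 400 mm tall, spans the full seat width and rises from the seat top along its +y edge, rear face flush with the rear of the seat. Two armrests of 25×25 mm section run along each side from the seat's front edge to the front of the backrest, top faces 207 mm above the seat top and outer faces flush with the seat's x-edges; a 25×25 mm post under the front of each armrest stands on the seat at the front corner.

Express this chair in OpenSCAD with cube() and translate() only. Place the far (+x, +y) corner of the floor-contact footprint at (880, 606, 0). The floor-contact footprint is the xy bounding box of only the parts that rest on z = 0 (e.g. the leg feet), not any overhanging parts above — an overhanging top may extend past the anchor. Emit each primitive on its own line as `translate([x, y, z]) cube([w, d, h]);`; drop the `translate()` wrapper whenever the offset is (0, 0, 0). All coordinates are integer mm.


translate([377, 185, 468]) cube([503, 421, 20]);
translate([377, 185, 0]) cube([50, 50, 468]);
translate([830, 185, 0]) cube([50, 50, 468]);
translate([377, 556, 0]) cube([50, 50, 468]);
translate([830, 556, 0]) cube([50, 50, 468]);
translate([377, 588, 488]) cube([503, 18, 400]);
translate([377, 185, 670]) cube([25, 403, 25]);
translate([855, 185, 670]) cube([25, 403, 25]);
translate([377, 185, 488]) cube([25, 25, 182]);
translate([855, 185, 488]) cube([25, 25, 182]);


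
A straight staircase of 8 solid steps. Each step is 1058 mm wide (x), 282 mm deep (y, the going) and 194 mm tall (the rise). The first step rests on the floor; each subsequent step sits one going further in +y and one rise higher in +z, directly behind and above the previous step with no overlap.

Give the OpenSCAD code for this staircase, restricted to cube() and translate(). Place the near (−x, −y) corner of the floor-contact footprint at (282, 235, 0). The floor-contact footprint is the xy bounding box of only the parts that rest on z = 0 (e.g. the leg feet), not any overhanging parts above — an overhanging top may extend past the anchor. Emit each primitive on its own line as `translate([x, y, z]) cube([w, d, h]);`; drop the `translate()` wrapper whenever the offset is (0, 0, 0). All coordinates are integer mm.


translate([282, 235, 0]) cube([1058, 282, 194]);
translate([282, 517, 194]) cube([1058, 282, 194]);
translate([282, 799, 388]) cube([1058, 282, 194]);
translate([282, 1081, 582]) cube([1058, 282, 194]);
translate([282, 1363, 776]) cube([1058, 282, 194]);
translate([282, 1645, 970]) cube([1058, 282, 194]);
translate([282, 1927, 1164]) cube([1058, 282, 194]);
translate([282, 2209, 1358]) cube([1058, 282, 194]);


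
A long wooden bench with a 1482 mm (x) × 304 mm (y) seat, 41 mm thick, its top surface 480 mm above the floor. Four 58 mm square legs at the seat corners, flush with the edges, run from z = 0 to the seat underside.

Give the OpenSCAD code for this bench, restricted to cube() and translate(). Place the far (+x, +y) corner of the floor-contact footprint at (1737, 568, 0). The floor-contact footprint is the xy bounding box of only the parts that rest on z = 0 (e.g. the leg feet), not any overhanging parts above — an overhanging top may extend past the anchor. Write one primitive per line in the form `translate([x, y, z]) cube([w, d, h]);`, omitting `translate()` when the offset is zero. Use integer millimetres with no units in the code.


translate([255, 264, 439]) cube([1482, 304, 41]);
translate([255, 264, 0]) cube([58, 58, 439]);
translate([255, 510, 0]) cube([58, 58, 439]);
translate([1679, 264, 0]) cube([58, 58, 439]);
translate([1679, 510, 0]) cube([58, 58, 439]);


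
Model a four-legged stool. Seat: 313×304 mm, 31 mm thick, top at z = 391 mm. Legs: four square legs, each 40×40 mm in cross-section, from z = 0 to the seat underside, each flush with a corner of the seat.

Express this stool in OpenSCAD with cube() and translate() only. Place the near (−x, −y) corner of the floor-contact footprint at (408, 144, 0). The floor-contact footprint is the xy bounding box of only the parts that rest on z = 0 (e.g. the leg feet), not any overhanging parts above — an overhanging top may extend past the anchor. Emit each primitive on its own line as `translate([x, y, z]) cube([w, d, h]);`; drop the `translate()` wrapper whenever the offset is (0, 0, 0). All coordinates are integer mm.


translate([408, 144, 360]) cube([313, 304, 31]);
translate([408, 144, 0]) cube([40, 40, 360]);
translate([681, 144, 0]) cube([40, 40, 360]);
translate([408, 408, 0]) cube([40, 40, 360]);
translate([681, 408, 0]) cube([40, 40, 360]);


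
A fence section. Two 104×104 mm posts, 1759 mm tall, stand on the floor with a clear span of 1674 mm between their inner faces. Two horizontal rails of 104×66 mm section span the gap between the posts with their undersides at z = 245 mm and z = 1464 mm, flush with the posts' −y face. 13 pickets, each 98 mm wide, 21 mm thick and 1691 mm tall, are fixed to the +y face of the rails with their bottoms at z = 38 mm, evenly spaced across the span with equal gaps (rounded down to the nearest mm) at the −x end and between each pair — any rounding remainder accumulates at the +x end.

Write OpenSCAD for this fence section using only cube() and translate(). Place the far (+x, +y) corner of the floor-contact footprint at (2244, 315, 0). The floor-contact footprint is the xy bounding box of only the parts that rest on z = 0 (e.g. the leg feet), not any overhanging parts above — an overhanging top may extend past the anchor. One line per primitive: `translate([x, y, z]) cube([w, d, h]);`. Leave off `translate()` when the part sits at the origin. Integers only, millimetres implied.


translate([362, 211, 0]) cube([104, 104, 1759]);
translate([2140, 211, 0]) cube([104, 104, 1759]);
translate([466, 211, 245]) cube([1674, 104, 66]);
translate([466, 211, 1464]) cube([1674, 104, 66]);
translate([494, 315, 38]) cube([98, 21, 1691]);
translate([620, 315, 38]) cube([98, 21, 1691]);
translate([746, 315, 38]) cube([98, 21, 1691]);
translate([872, 315, 38]) cube([98, 21, 1691]);
translate([998, 315, 38]) cube([98, 21, 1691]);
translate([1124, 315, 38]) cube([98, 21, 1691]);
translate([1250, 315, 38]) cube([98, 21, 1691]);
translate([1376, 315, 38]) cube([98, 21, 1691]);
translate([1502, 315, 38]) cube([98, 21, 1691]);
translate([1628, 315, 38]) cube([98, 21, 1691]);
translate([1754, 315, 38]) cube([98, 21, 1691]);
translate([1880, 315, 38]) cube([98, 21, 1691]);
translate([2006, 315, 38]) cube([98, 21, 1691]);


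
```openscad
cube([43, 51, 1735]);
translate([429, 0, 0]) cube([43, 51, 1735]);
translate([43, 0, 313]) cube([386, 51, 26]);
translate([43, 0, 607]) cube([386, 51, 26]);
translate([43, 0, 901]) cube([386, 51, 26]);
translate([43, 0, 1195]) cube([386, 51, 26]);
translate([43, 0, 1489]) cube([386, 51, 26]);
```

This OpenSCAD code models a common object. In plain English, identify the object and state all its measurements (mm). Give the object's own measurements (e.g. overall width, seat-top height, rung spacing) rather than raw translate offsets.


A straight ladder. Two 43×51 mm vertical rails, 1735 mm tall, stand 472 mm apart (outside-to-outside) with their front faces coplanar on the −y side. 5 rungs, each 51 mm deep and 26 mm tall, span between the inner faces of the rails, front faces flush with the rails. The lowest rung's underside is at z = 313 mm and rungs are spaced 294 mm apart (underside to underside).


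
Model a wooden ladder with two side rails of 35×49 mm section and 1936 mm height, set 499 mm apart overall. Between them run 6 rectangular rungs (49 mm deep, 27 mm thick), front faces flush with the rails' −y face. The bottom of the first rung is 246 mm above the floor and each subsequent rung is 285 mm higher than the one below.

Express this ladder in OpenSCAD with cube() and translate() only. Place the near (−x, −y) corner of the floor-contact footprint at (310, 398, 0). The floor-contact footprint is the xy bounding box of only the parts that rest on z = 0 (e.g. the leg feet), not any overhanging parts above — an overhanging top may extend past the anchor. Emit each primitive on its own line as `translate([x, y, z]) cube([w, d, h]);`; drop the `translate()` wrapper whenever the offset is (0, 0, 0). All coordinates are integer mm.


translate([310, 398, 0]) cube([35, 49, 1936]);
translate([774, 398, 0]) cube([35, 49, 1936]);
translate([345, 398, 246]) cube([429, 49, 27]);
translate([345, 398, 531]) cube([429, 49, 27]);
translate([345, 398, 816]) cube([429, 49, 27]);
translate([345, 398, 1101]) cube([429, 49, 27]);
translate([345, 398, 1386]) cube([429, 49, 27]);
translate([345, 398, 1671]) cube([429, 49, 27]);


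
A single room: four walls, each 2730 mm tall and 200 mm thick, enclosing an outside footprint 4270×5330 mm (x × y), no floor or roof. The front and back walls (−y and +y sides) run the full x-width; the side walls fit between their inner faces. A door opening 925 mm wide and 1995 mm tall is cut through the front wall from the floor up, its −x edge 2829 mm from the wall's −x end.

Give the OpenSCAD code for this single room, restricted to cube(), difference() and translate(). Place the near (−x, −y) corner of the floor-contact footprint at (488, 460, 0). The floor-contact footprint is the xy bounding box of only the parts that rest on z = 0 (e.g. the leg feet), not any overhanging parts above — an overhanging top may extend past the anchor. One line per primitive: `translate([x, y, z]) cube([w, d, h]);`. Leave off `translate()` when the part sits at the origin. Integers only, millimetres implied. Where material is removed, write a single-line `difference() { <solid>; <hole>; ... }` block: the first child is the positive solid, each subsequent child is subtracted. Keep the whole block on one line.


difference() { translate([488, 460, 0]) cube([4270, 200, 2730]); translate([3317, 460, 0]) cube([925, 200, 1995]); }
translate([488, 5590, 0]) cube([4270, 200, 2730]);
translate([488, 660, 0]) cube([200, 4930, 2730]);
translate([4558, 660, 0]) cube([200, 4930, 2730]);


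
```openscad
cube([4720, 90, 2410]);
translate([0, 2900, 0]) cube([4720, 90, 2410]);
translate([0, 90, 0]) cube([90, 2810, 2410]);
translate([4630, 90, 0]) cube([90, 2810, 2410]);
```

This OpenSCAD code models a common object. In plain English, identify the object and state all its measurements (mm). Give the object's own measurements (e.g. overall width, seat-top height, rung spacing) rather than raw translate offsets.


The wall frame of a small rectangular building: four walls, each 2410 mm tall and 90 mm thick, enclosing a footprint 4720 mm (x) by 2990 mm (y) outside-to-outside, with no floor or roof. The front and back walls (the −y and +y sides) span the full width; the two side walls fit between them.


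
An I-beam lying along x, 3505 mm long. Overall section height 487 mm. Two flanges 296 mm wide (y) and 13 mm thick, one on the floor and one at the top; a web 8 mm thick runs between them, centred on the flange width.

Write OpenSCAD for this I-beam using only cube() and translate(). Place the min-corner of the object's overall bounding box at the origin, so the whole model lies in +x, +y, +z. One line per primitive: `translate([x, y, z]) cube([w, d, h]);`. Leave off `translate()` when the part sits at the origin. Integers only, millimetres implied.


cube([3505, 296, 13]);
translate([0, 144, 13]) cube([3505, 8, 461]);
translate([0, 0, 474]) cube([3505, 296, 13]);


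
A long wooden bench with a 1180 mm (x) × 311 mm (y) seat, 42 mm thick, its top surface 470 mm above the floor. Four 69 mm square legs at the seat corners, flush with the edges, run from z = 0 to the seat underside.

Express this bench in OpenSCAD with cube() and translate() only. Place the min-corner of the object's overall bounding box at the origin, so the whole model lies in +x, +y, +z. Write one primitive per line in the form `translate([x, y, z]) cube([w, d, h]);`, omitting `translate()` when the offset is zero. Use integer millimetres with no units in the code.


translate([0, 0, 428]) cube([1180, 311, 42]);
cube([69, 69, 428]);
translate([0, 242, 0]) cube([69, 69, 428]);
translate([1111, 0, 0]) cube([69, 69, 428]);
translate([1111, 242, 0]) cube([69, 69, 428]);


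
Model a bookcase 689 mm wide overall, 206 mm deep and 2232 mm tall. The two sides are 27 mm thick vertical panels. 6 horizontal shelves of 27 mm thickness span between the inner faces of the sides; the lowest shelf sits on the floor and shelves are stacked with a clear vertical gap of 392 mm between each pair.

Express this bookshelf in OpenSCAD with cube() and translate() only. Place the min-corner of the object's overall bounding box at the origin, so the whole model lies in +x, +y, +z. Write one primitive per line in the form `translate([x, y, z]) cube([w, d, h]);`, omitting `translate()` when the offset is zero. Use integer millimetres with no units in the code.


cube([27, 206, 2232]);
translate([662, 0, 0]) cube([27, 206, 2232]);
translate([27, 0, 0]) cube([635, 206, 27]);
translate([27, 0, 419]) cube([635, 206, 27]);
translate([27, 0, 838]) cube([635, 206, 27]);
translate([27, 0, 1257]) cube([635, 206, 27]);
translate([27, 0, 1676]) cube([635, 206, 27]);
translate([27, 0, 2095]) cube([635, 206, 27]);


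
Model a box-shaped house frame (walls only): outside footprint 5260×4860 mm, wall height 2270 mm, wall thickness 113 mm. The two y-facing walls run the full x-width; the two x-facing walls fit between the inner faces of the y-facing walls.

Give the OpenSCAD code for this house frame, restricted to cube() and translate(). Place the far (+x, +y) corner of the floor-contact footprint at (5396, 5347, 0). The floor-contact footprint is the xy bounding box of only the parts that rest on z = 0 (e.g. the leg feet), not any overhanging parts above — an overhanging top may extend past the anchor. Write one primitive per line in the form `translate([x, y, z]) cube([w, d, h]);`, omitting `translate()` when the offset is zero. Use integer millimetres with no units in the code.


translate([136, 487, 0]) cube([5260, 113, 2270]);
translate([136, 5234, 0]) cube([5260, 113, 2270]);
translate([136, 600, 0]) cube([113, 4634, 2270]);
translate([5283, 600, 0]) cube([113, 4634, 2270]);


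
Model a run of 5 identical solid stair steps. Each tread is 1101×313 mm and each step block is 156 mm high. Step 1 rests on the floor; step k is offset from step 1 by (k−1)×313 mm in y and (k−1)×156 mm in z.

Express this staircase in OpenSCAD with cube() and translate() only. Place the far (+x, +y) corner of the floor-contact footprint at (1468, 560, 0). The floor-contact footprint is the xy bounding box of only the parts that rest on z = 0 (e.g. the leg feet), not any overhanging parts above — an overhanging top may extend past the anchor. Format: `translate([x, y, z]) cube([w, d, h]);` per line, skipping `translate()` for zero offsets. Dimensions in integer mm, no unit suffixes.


translate([367, 247, 0]) cube([1101, 313, 156]);
translate([367, 560, 156]) cube([1101, 313, 156]);
translate([367, 873, 312]) cube([1101, 313, 156]);
translate([367, 1186, 468]) cube([1101, 313, 156]);
translate([367, 1499, 624]) cube([1101, 313, 156]);


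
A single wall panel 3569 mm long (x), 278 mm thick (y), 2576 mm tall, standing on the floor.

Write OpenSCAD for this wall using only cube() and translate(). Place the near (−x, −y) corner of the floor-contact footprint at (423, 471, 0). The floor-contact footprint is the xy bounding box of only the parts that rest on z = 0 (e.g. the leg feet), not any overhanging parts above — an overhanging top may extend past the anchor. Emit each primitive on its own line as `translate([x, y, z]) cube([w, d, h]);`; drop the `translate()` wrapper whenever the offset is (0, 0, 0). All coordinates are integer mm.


translate([423, 471, 0]) cube([3569, 278, 2576]);


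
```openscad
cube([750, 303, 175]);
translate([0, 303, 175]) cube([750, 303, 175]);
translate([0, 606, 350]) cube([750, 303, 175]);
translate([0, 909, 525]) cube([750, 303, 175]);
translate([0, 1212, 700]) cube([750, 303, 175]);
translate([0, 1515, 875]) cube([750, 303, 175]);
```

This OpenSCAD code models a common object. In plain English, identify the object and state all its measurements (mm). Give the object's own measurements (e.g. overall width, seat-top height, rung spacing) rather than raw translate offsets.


A straight staircase of 6 solid steps. Each step is 750 mm wide (x), 303 mm deep (y, the going) and 175 mm tall (the rise). The first step rests on the floor; each subsequent step sits one going further in +y and one rise higher in +z, directly behind and above the previous step with no overlap.


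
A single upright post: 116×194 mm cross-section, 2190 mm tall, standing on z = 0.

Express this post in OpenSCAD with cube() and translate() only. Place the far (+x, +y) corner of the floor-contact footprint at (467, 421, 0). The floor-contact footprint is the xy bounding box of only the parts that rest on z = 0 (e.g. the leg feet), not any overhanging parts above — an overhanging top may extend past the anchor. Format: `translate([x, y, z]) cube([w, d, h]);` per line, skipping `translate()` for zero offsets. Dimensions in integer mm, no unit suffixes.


translate([351, 227, 0]) cube([116, 194, 2190]);


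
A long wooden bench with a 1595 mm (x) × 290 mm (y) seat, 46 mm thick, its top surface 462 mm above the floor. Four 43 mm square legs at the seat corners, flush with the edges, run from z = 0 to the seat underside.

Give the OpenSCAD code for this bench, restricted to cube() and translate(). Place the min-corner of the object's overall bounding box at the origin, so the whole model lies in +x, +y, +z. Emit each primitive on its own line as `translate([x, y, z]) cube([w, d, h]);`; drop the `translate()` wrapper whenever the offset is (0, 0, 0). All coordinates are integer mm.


translate([0, 0, 416]) cube([1595, 290, 46]);
cube([43, 43, 416]);
translate([0, 247, 0]) cube([43, 43, 416]);
translate([1552, 0, 0]) cube([43, 43, 416]);
translate([1552, 247, 0]) cube([43, 43, 416]);


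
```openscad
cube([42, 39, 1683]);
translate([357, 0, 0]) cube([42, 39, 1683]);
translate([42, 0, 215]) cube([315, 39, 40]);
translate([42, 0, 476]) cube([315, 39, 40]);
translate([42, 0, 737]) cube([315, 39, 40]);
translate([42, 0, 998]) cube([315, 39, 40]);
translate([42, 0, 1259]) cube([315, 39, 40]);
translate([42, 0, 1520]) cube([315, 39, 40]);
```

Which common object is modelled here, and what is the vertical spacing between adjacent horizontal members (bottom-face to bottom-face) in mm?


A ladder. The rung spacing is 261 mm.

Two tall 42×39 posts with 6 short bars between them — a ladder. Adjacent rungs sit at z = 215 and z = 476, so the spacing is 476 − 215 = 261 mm.


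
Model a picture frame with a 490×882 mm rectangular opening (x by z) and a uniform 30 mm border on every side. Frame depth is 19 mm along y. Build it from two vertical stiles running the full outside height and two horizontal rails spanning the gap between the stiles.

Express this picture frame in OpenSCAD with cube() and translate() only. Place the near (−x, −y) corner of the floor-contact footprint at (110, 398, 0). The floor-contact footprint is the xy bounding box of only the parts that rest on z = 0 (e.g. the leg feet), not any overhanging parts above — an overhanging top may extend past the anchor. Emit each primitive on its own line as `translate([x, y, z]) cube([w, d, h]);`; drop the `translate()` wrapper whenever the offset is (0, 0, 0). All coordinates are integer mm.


translate([110, 398, 0]) cube([30, 19, 942]);
translate([630, 398, 0]) cube([30, 19, 942]);
translate([140, 398, 0]) cube([490, 19, 30]);
translate([140, 398, 912]) cube([490, 19, 30]);


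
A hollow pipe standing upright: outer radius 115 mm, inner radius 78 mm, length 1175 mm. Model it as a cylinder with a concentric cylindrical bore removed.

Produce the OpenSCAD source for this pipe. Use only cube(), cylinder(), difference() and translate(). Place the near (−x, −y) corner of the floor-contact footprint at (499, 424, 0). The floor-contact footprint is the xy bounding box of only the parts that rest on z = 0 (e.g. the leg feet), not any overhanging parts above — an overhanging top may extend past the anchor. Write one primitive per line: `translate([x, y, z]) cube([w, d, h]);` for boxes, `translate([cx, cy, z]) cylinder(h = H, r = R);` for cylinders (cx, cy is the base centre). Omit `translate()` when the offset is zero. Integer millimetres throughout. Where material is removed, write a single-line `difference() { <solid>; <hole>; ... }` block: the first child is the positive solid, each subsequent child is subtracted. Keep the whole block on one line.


difference() { translate([614, 539, 0]) cylinder(h = 1175, r = 115); translate([614, 539, 0]) cylinder(h = 1175, r = 78); }


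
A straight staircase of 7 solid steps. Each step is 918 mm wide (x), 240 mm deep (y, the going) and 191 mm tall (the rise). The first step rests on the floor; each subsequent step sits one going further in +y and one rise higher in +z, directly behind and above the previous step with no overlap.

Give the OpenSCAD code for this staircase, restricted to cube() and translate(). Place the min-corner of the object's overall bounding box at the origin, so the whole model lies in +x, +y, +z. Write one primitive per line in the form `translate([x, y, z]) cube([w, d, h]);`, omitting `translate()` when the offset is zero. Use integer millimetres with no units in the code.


cube([918, 240, 191]);
translate([0, 240, 191]) cube([918, 240, 191]);
translate([0, 480, 382]) cube([918, 240, 191]);
translate([0, 720, 573]) cube([918, 240, 191]);
translate([0, 960, 764]) cube([918, 240, 191]);
translate([0, 1200, 955]) cube([918, 240, 191]);
translate([0, 1440, 1146]) cube([918, 240, 191]);


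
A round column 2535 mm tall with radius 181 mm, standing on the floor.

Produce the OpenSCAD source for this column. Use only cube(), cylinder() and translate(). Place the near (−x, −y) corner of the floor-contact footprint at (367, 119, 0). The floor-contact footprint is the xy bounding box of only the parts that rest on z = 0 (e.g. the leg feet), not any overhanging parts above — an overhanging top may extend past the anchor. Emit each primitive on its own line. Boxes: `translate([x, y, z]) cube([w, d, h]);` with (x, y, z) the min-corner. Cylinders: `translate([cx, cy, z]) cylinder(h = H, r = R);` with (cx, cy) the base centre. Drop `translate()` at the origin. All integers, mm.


translate([548, 300, 0]) cylinder(h = 2535, r = 181);


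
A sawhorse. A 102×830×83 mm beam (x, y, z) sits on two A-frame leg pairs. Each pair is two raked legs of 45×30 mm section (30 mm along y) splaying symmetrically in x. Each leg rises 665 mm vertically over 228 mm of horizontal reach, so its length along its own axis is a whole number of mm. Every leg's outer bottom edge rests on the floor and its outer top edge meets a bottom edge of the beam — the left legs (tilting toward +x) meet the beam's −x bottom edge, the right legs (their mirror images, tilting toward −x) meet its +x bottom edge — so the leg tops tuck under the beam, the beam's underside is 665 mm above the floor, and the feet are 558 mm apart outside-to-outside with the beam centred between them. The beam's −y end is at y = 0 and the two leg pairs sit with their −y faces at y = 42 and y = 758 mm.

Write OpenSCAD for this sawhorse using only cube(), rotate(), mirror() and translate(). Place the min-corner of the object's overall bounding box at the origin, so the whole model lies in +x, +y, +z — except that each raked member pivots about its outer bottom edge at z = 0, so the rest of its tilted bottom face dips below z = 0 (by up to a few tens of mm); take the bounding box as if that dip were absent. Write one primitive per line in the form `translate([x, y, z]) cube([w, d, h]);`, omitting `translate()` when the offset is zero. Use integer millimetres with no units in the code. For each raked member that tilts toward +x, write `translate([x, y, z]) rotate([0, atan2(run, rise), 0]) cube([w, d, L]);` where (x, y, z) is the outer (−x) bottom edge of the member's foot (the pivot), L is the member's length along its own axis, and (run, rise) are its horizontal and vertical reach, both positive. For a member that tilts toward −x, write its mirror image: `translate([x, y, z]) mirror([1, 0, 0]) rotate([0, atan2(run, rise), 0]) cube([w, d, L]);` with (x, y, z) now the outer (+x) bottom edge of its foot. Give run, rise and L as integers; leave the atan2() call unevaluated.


translate([228, 0, 665]) cube([102, 830, 83]);
translate([0, 42, 0]) rotate([0, atan2(228, 665), 0]) cube([45, 30, 703]);
translate([558, 42, 0]) mirror([1, 0, 0]) rotate([0, atan2(228, 665), 0]) cube([45, 30, 703]);
translate([0, 758, 0]) rotate([0, atan2(228, 665), 0]) cube([45, 30, 703]);
translate([558, 758, 0]) mirror([1, 0, 0]) rotate([0, atan2(228, 665), 0]) cube([45, 30, 703]);


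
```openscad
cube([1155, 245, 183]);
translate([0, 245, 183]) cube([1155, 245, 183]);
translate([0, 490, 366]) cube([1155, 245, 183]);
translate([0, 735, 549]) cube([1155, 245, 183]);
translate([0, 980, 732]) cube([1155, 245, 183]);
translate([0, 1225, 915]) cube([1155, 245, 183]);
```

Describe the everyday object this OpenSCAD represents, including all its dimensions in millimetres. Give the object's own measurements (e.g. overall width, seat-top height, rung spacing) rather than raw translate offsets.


A straight staircase of 6 solid steps. Each step is 1155 mm wide (x), 245 mm deep (y, the going) and 183 mm tall (the rise). The first step rests on the floor; each subsequent step sits one going further in +y and one rise higher in +z, directly behind and above the previous step with no overlap.


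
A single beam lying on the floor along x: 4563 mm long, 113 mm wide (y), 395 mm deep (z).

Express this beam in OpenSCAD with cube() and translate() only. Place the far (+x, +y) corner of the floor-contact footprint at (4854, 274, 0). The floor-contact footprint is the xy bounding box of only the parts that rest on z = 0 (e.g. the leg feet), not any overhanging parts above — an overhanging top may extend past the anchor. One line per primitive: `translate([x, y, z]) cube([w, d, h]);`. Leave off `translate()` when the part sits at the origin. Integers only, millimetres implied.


translate([291, 161, 0]) cube([4563, 113, 395]);


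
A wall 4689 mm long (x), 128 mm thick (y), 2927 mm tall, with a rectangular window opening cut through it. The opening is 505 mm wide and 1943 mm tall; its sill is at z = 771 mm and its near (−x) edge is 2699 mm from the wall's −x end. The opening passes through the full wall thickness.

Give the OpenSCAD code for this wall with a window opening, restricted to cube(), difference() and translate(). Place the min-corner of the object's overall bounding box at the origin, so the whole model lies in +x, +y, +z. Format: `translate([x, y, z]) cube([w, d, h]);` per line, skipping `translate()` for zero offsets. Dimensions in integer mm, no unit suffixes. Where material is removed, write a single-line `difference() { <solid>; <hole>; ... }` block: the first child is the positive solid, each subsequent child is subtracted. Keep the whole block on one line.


difference() { cube([4689, 128, 2927]); translate([2699, 0, 771]) cube([505, 128, 1943]); }
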